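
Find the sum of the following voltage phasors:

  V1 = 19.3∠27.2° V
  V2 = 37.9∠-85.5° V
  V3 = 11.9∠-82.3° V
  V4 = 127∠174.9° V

Step 1 — Convert each phasor to rectangular form:
  V1 = 19.3·(cos(27.2°) + j·sin(27.2°)) = 17.17 + j8.822 V
  V2 = 37.9·(cos(-85.5°) + j·sin(-85.5°)) = 2.974 - j37.78 V
  V3 = 11.9·(cos(-82.3°) + j·sin(-82.3°)) = 1.594 - j11.79 V
  V4 = 127·(cos(174.9°) + j·sin(174.9°)) = -126.5 + j11.29 V
Step 2 — Sum components: V_total = -104.8 - j29.46 V.
Step 3 — Convert to polar: |V_total| = 108.8 V, ∠V_total = -164.3°.

V_total = 108.8∠-164.3° V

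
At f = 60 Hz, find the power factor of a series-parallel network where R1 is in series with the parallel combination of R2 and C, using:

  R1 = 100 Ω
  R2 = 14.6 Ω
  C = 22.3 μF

Step 1 — Angular frequency: ω = 2π·f = 2π·60 = 377 rad/s.
Step 2 — Component impedances:
  R1: Z = R = 100 Ω
  R2: Z = R = 14.6 Ω
  C: Z = 1/(jωC) = -j/(ω·C) = 0 - j118.9 Ω
Step 3 — Parallel branch: R2 || C = 1/(1/R2 + 1/C) = 14.38 - j1.765 Ω.
Step 4 — Series with R1: Z_total = R1 + (R2 || C) = 114.4 - j1.765 Ω = 114.4∠-0.9° Ω.
Step 5 — Power factor: PF = cos(φ) = Re(Z)/|Z| = 114.383/114.397 = 0.9999.
Step 6 — Type: Im(Z) = -1.765 ⇒ leading (phase φ = -0.9°).

PF = 0.9999 (leading, φ = -0.9°)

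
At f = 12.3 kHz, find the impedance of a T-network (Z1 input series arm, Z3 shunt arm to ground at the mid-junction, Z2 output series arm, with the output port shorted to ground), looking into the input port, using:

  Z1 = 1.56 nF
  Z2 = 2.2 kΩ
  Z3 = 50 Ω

Step 1 — Angular frequency: ω = 2π·f = 2π·1.23e+04 = 7.728e+04 rad/s.
Step 2 — Component impedances:
  Z1: Z = 1/(jωC) = -j/(ω·C) = 0 - j8295 Ω
  Z2: Z = R = 2200 Ω
  Z3: Z = R = 50 Ω
Step 3 — With the output port shorted to ground, the output series arm Z2 runs from the junction to ground; the shunt arm Z3 also runs from the junction to ground. They appear in parallel: Z3 || Z2 = 48.89 Ω.
Step 4 — Series with input arm Z1: Z_in = Z1 + (Z3 || Z2) = 48.89 - j8295 Ω = 8295∠-89.7° Ω.

Z = 48.89 - j8295 Ω = 8295∠-89.7° Ω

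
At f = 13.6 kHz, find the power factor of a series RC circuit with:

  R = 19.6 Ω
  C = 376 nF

Step 1 — Angular frequency: ω = 2π·f = 2π·1.36e+04 = 8.545e+04 rad/s.
Step 2 — Component impedances:
  R: Z = R = 19.6 Ω
  C: Z = 1/(jωC) = -j/(ω·C) = 0 - j31.12 Ω
Step 3 — Series combination: Z_total = R + C = 19.6 - j31.12 Ω = 36.78∠-57.8° Ω.
Step 4 — Power factor: PF = cos(φ) = Re(Z)/|Z| = 19.6/36.78 = 0.5329.
Step 5 — Type: Im(Z) = -31.12 ⇒ leading (phase φ = -57.8°).

PF = 0.5329 (leading, φ = -57.8°)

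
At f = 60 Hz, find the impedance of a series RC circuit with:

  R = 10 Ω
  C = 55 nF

Step 1 — Angular frequency: ω = 2π·f = 2π·60 = 377 rad/s.
Step 2 — Component impedances:
  R: Z = R = 10 Ω
  C: Z = 1/(jωC) = -j/(ω·C) = 0 - j4.823e+04 Ω
Step 3 — Series combination: Z_total = R + C = 10 - j4.823e+04 Ω = 4.823e+04∠-90.0° Ω.

Z = 10 - j4.823e+04 Ω = 4.823e+04∠-90.0° Ω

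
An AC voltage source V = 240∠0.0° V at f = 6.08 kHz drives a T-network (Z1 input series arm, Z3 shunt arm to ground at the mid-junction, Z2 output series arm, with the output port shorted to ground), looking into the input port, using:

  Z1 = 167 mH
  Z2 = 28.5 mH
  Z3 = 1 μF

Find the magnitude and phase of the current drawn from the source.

Step 1 — Angular frequency: ω = 2π·f = 2π·6080 = 3.82e+04 rad/s.
Step 2 — Component impedances:
  Z1: Z = jωL = j·3.82e+04·0.167 = 0 + j6380 Ω
  Z2: Z = jωL = j·3.82e+04·0.0285 = 0 + j1089 Ω
  Z3: Z = 1/(jωC) = -j/(ω·C) = 0 - j26.18 Ω
Step 3 — With the output port shorted to ground, the output series arm Z2 runs from the junction to ground; the shunt arm Z3 also runs from the junction to ground. They appear in parallel: Z3 || Z2 = 0 - j26.82 Ω.
Step 4 — Series with input arm Z1: Z_in = Z1 + (Z3 || Z2) = 0 + j6353 Ω = 6353∠90.0° Ω.
Step 5 — Source phasor: V = 240∠0.0° V = 240 V.
Step 6 — Ohm's law: I = V / Z_total = (240) / (0 + j6353) = 0 - j0.03778 A.
Step 7 — Convert to polar: |I| = 0.03778 A, ∠I = -90.0°.

I = 0.03778∠-90.0° A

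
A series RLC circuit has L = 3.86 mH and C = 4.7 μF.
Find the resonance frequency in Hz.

Step 1 — Resonance condition Im(Z)=0 gives ω₀ = 1/√(LC).
Step 2 — ω₀ = 1/√(0.00386·4.7e-06) = 7424 rad/s.
Step 3 — f₀ = ω₀/(2π) = 1182 Hz.

f₀ = 1182 Hz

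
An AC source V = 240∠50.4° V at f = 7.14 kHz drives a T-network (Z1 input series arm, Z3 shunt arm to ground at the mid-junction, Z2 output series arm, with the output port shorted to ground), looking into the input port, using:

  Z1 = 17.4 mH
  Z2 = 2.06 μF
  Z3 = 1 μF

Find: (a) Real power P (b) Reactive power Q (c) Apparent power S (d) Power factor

Step 1 — Angular frequency: ω = 2π·f = 2π·7140 = 4.486e+04 rad/s.
Step 2 — Component impedances:
  Z1: Z = jωL = j·4.486e+04·0.0174 = 0 + j780.6 Ω
  Z2: Z = 1/(jωC) = -j/(ω·C) = 0 - j10.82 Ω
  Z3: Z = 1/(jωC) = -j/(ω·C) = 0 - j22.29 Ω
Step 3 — With the output port shorted to ground, the output series arm Z2 runs from the junction to ground; the shunt arm Z3 also runs from the junction to ground. They appear in parallel: Z3 || Z2 = 0 - j7.285 Ω.
Step 4 — Series with input arm Z1: Z_in = Z1 + (Z3 || Z2) = 0 + j773.3 Ω = 773.3∠90.0° Ω.
Step 5 — Source phasor: V = 240∠50.4° V = 153 + j184.9 V.
Step 6 — Current: I = V / Z = 0.2391 - j0.1978 A = 0.3104∠-39.6° A.
Step 7 — Complex power: S = V·I* = 0 + j74.48 VA.
Step 8 — Real power: P = Re(S) = 0 W.
Step 9 — Reactive power: Q = Im(S) = 74.48 VAR.
Step 10 — Apparent power: |S| = 74.48 VA.
Step 11 — Power factor: PF = P/|S| = 0 (lagging).

(a) P = 0 W  (b) Q = 74.48 VAR  (c) S = 74.48 VA  (d) PF = 0 (lagging)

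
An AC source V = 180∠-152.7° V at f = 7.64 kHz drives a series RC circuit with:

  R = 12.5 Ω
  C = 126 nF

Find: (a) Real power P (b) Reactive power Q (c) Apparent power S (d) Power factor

Step 1 — Angular frequency: ω = 2π·f = 2π·7640 = 4.8e+04 rad/s.
Step 2 — Component impedances:
  R: Z = R = 12.5 Ω
  C: Z = 1/(jωC) = -j/(ω·C) = 0 - j165.3 Ω
Step 3 — Series combination: Z_total = R + C = 12.5 - j165.3 Ω = 165.8∠-85.7° Ω.
Step 4 — Source phasor: V = 180∠-152.7° V = -160 - j82.56 V.
Step 5 — Current: I = V / Z = 0.4238 - j0.9995 A = 1.086∠-67.0° A.
Step 6 — Complex power: S = V·I* = 14.73 - j194.9 VA.
Step 7 — Real power: P = Re(S) = 14.73 W.
Step 8 — Reactive power: Q = Im(S) = -194.9 VAR.
Step 9 — Apparent power: |S| = 195.4 VA.
Step 10 — Power factor: PF = P/|S| = 0.07539 (leading).

(a) P = 14.73 W  (b) Q = -194.9 VAR  (c) S = 195.4 VA  (d) PF = 0.07539 (leading)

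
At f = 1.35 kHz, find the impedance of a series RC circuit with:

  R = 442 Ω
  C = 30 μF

Step 1 — Angular frequency: ω = 2π·f = 2π·1350 = 8482 rad/s.
Step 2 — Component impedances:
  R: Z = R = 442 Ω
  C: Z = 1/(jωC) = -j/(ω·C) = 0 - j3.93 Ω
Step 3 — Series combination: Z_total = R + C = 442 - j3.93 Ω = 442∠-0.5° Ω.

Z = 442 - j3.93 Ω = 442∠-0.5° Ω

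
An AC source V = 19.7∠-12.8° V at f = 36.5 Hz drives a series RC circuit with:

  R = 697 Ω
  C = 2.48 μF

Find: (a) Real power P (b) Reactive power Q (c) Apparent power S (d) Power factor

Step 1 — Angular frequency: ω = 2π·f = 2π·36.5 = 229.3 rad/s.
Step 2 — Component impedances:
  R: Z = R = 697 Ω
  C: Z = 1/(jωC) = -j/(ω·C) = 0 - j1758 Ω
Step 3 — Series combination: Z_total = R + C = 697 - j1758 Ω = 1891∠-68.4° Ω.
Step 4 — Source phasor: V = 19.7∠-12.8° V = 19.21 - j4.365 V.
Step 5 — Current: I = V / Z = 0.005888 + j0.008592 A = 0.01042∠55.6° A.
Step 6 — Complex power: S = V·I* = 0.07562 - j0.1908 VA.
Step 7 — Real power: P = Re(S) = 0.07562 W.
Step 8 — Reactive power: Q = Im(S) = -0.1908 VAR.
Step 9 — Apparent power: |S| = 0.2052 VA.
Step 10 — Power factor: PF = P/|S| = 0.3685 (leading).

(a) P = 0.07562 W  (b) Q = -0.1908 VAR  (c) S = 0.2052 VA  (d) PF = 0.3685 (leading)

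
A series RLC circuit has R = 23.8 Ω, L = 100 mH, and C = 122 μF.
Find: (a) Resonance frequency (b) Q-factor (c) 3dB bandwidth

Step 1 — Resonance: ω₀ = 1/√(LC) = 1/√(0.1·0.000122) = 286.3 rad/s.
Step 2 — f₀ = ω₀/(2π) = 45.57 Hz.
Step 3 — Series Q: Q = ω₀L/R = 286.3·0.1/23.8 = 1.203.
Step 4 — Bandwidth: Δω = ω₀/Q = 238 rad/s; BW = Δω/(2π) = 37.88 Hz.

(a) f₀ = 45.57 Hz  (b) Q = 1.203  (c) BW = 37.88 Hz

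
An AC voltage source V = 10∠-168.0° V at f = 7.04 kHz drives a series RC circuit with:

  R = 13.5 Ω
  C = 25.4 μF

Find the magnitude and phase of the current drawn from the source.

Step 1 — Angular frequency: ω = 2π·f = 2π·7040 = 4.423e+04 rad/s.
Step 2 — Component impedances:
  R: Z = R = 13.5 Ω
  C: Z = 1/(jωC) = -j/(ω·C) = 0 - j0.89 Ω
Step 3 — Series combination: Z_total = R + C = 13.5 - j0.89 Ω = 13.53∠-3.8° Ω.
Step 4 — Source phasor: V = 10∠-168.0° V = -9.781 - j2.079 V.
Step 5 — Ohm's law: I = V / Z_total = (-9.781 - j2.079) / (13.5 - j0.89) = -0.7113 - j0.2009 A.
Step 6 — Convert to polar: |I| = 0.7391 A, ∠I = -164.2°.

I = 0.7391∠-164.2° A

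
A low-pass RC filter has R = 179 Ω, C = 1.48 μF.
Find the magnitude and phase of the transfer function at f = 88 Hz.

Step 1 — Angular frequency: ω = 2π·88 = 552.9 rad/s.
Step 2 — Transfer function: H(jω) = 1/(1 + jωRC).
Step 3 — Denominator: 1 + jωRC = 1 + j·552.9·179·1.48e-06 = 1 + j0.1465.
Step 4 — H = 0.979 - j0.1434.
Step 5 — Magnitude: |H| = 0.9894 (-0.1 dB); phase: φ = -8.3°.

|H| = 0.9894 (-0.1 dB), φ = -8.3°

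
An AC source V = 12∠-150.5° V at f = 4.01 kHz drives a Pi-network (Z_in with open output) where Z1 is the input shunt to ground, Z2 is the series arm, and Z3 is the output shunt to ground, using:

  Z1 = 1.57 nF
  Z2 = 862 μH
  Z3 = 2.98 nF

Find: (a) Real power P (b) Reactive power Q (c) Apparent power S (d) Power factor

Step 1 — Angular frequency: ω = 2π·f = 2π·4010 = 2.52e+04 rad/s.
Step 2 — Component impedances:
  Z1: Z = 1/(jωC) = -j/(ω·C) = 0 - j2.528e+04 Ω
  Z2: Z = jωL = j·2.52e+04·0.000862 = 0 + j21.72 Ω
  Z3: Z = 1/(jωC) = -j/(ω·C) = 0 - j1.332e+04 Ω
Step 3 — With open output, the series arm Z2 and the output shunt Z3 appear in series to ground: Z2 + Z3 = 0 - j1.33e+04 Ω.
Step 4 — Parallel with input shunt Z1: Z_in = Z1 || (Z2 + Z3) = 0 - j8714 Ω = 8714∠-90.0° Ω.
Step 5 — Source phasor: V = 12∠-150.5° V = -10.44 - j5.909 V.
Step 6 — Current: I = V / Z = 0.0006781 - j0.001199 A = 0.001377∠-60.5° A.
Step 7 — Complex power: S = V·I* = 0 - j0.01653 VA.
Step 8 — Real power: P = Re(S) = 0 W.
Step 9 — Reactive power: Q = Im(S) = -0.01653 VAR.
Step 10 — Apparent power: |S| = 0.01653 VA.
Step 11 — Power factor: PF = P/|S| = 0 (leading).

(a) P = 0 W  (b) Q = -0.01653 VAR  (c) S = 0.01653 VA  (d) PF = 0 (leading)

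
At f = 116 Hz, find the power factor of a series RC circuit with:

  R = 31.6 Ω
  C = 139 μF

Step 1 — Angular frequency: ω = 2π·f = 2π·116 = 728.8 rad/s.
Step 2 — Component impedances:
  R: Z = R = 31.6 Ω
  C: Z = 1/(jωC) = -j/(ω·C) = 0 - j9.871 Ω
Step 3 — Series combination: Z_total = R + C = 31.6 - j9.871 Ω = 33.11∠-17.3° Ω.
Step 4 — Power factor: PF = cos(φ) = Re(Z)/|Z| = 31.6/33.106 = 0.9545.
Step 5 — Type: Im(Z) = -9.871 ⇒ leading (phase φ = -17.3°).

PF = 0.9545 (leading, φ = -17.3°)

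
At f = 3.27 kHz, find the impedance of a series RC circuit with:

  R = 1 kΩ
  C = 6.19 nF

Step 1 — Angular frequency: ω = 2π·f = 2π·3270 = 2.055e+04 rad/s.
Step 2 — Component impedances:
  R: Z = R = 1000 Ω
  C: Z = 1/(jωC) = -j/(ω·C) = 0 - j7863 Ω
Step 3 — Series combination: Z_total = R + C = 1000 - j7863 Ω = 7926∠-82.8° Ω.

Z = 1000 - j7863 Ω = 7926∠-82.8° Ω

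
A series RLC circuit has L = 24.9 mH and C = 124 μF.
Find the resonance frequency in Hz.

Step 1 — Resonance condition Im(Z)=0 gives ω₀ = 1/√(LC).
Step 2 — ω₀ = 1/√(0.0249·0.000124) = 569.1 rad/s.
Step 3 — f₀ = ω₀/(2π) = 90.58 Hz.

f₀ = 90.58 Hz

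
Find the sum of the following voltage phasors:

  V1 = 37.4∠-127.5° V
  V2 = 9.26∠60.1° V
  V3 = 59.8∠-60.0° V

Step 1 — Convert each phasor to rectangular form:
  V1 = 37.4·(cos(-127.5°) + j·sin(-127.5°)) = -22.77 - j29.67 V
  V2 = 9.26·(cos(60.1°) + j·sin(60.1°)) = 4.616 + j8.027 V
  V3 = 59.8·(cos(-60.0°) + j·sin(-60.0°)) = 29.9 - j51.79 V
Step 2 — Sum components: V_total = 11.75 - j73.43 V.
Step 3 — Convert to polar: |V_total| = 74.37 V, ∠V_total = -80.9°.

V_total = 74.37∠-80.9° V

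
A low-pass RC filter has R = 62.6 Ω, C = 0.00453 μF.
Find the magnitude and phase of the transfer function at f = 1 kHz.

Step 1 — Angular frequency: ω = 2π·1000 = 6283 rad/s.
Step 2 — Transfer function: H(jω) = 1/(1 + jωRC).
Step 3 — Denominator: 1 + jωRC = 1 + j·6283·62.6·4.53e-09 = 1 + j0.001782.
Step 4 — H = 1 - j0.001782.
Step 5 — Magnitude: |H| = 1 (-0.0 dB); phase: φ = -0.1°.

|H| = 1 (-0.0 dB), φ = -0.1°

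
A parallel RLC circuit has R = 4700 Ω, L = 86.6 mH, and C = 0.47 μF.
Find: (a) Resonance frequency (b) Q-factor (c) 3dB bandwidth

Step 1 — Resonance: ω₀ = 1/√(LC) = 1/√(0.0866·4.7e-07) = 4957 rad/s.
Step 2 — f₀ = ω₀/(2π) = 788.9 Hz.
Step 3 — Parallel Q: Q = R/(ω₀L) = 4700/(4957·0.0866) = 10.95.
Step 4 — Bandwidth: Δω = ω₀/Q = 452.7 rad/s; BW = Δω/(2π) = 72.05 Hz.

(a) f₀ = 788.9 Hz  (b) Q = 10.95  (c) BW = 72.05 Hz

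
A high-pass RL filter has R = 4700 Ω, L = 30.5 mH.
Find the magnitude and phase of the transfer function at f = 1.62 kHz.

Step 1 — Angular frequency: ω = 2π·1620 = 1.018e+04 rad/s.
Step 2 — Transfer function: H(jω) = jωL/(R + jωL).
Step 3 — Numerator jωL = j·310.5; denominator R + jωL = 4700 + j310.5.
Step 4 — H = 0.004344 + j0.06577.
Step 5 — Magnitude: |H| = 0.06591 (-23.6 dB); phase: φ = 86.2°.

|H| = 0.06591 (-23.6 dB), φ = 86.2°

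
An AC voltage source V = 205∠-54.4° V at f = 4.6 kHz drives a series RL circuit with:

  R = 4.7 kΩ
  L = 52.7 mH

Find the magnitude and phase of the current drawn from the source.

Step 1 — Angular frequency: ω = 2π·f = 2π·4600 = 2.89e+04 rad/s.
Step 2 — Component impedances:
  R: Z = R = 4700 Ω
  L: Z = jωL = j·2.89e+04·0.0527 = 0 + j1523 Ω
Step 3 — Series combination: Z_total = R + L = 4700 + j1523 Ω = 4941∠18.0° Ω.
Step 4 — Source phasor: V = 205∠-54.4° V = 119.3 - j166.7 V.
Step 5 — Ohm's law: I = V / Z_total = (119.3 - j166.7) / (4700 + j1523) = 0.01258 - j0.03954 A.
Step 6 — Convert to polar: |I| = 0.04149 A, ∠I = -72.4°.

I = 0.04149∠-72.4° A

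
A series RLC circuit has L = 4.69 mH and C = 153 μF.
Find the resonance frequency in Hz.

Step 1 — Resonance condition Im(Z)=0 gives ω₀ = 1/√(LC).
Step 2 — ω₀ = 1/√(0.00469·0.000153) = 1181 rad/s.
Step 3 — f₀ = ω₀/(2π) = 187.9 Hz.

f₀ = 187.9 Hz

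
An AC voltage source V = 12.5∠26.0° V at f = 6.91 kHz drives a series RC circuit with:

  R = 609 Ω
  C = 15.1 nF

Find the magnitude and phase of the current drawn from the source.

Step 1 — Angular frequency: ω = 2π·f = 2π·6910 = 4.342e+04 rad/s.
Step 2 — Component impedances:
  R: Z = R = 609 Ω
  C: Z = 1/(jωC) = -j/(ω·C) = 0 - j1525 Ω
Step 3 — Series combination: Z_total = R + C = 609 - j1525 Ω = 1642∠-68.2° Ω.
Step 4 — Source phasor: V = 12.5∠26.0° V = 11.23 + j5.48 V.
Step 5 — Ohm's law: I = V / Z_total = (11.23 + j5.48) / (609 - j1525) = -0.0005621 + j0.00759 A.
Step 6 — Convert to polar: |I| = 0.007611 A, ∠I = 94.2°.

I = 0.007611∠94.2° A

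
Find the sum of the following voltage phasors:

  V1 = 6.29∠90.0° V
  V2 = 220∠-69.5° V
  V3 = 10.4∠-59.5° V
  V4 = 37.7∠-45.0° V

Step 1 — Convert each phasor to rectangular form:
  V1 = 6.29·(cos(90.0°) + j·sin(90.0°)) = 0 + j6.29 V
  V2 = 220·(cos(-69.5°) + j·sin(-69.5°)) = 77.05 - j206.1 V
  V3 = 10.4·(cos(-59.5°) + j·sin(-59.5°)) = 5.278 - j8.961 V
  V4 = 37.7·(cos(-45.0°) + j·sin(-45.0°)) = 26.66 - j26.66 V
Step 2 — Sum components: V_total = 109 - j235.4 V.
Step 3 — Convert to polar: |V_total| = 259.4 V, ∠V_total = -65.2°.

V_total = 259.4∠-65.2° V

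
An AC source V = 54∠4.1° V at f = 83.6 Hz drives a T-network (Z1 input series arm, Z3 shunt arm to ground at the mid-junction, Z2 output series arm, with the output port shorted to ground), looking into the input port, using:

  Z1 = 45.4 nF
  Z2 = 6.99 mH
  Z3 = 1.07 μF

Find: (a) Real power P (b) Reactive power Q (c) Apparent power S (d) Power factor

Step 1 — Angular frequency: ω = 2π·f = 2π·83.6 = 525.3 rad/s.
Step 2 — Component impedances:
  Z1: Z = 1/(jωC) = -j/(ω·C) = 0 - j4.193e+04 Ω
  Z2: Z = jωL = j·525.3·0.00699 = 0 + j3.672 Ω
  Z3: Z = 1/(jωC) = -j/(ω·C) = 0 - j1779 Ω
Step 3 — With the output port shorted to ground, the output series arm Z2 runs from the junction to ground; the shunt arm Z3 also runs from the junction to ground. They appear in parallel: Z3 || Z2 = 0 + j3.679 Ω.
Step 4 — Series with input arm Z1: Z_in = Z1 + (Z3 || Z2) = 0 - j4.193e+04 Ω = 4.193e+04∠-90.0° Ω.
Step 5 — Source phasor: V = 54∠4.1° V = 53.86 + j3.861 V.
Step 6 — Current: I = V / Z = -9.208e-05 + j0.001285 A = 0.001288∠94.1° A.
Step 7 — Complex power: S = V·I* = 0 - j0.06955 VA.
Step 8 — Real power: P = Re(S) = 0 W.
Step 9 — Reactive power: Q = Im(S) = -0.06955 VAR.
Step 10 — Apparent power: |S| = 0.06955 VA.
Step 11 — Power factor: PF = P/|S| = 0 (leading).

(a) P = 0 W  (b) Q = -0.06955 VAR  (c) S = 0.06955 VA  (d) PF = 0 (leading)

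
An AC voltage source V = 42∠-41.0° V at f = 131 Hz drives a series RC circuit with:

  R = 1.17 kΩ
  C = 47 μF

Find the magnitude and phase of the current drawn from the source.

Step 1 — Angular frequency: ω = 2π·f = 2π·131 = 823.1 rad/s.
Step 2 — Component impedances:
  R: Z = R = 1170 Ω
  C: Z = 1/(jωC) = -j/(ω·C) = 0 - j25.85 Ω
Step 3 — Series combination: Z_total = R + C = 1170 - j25.85 Ω = 1170∠-1.3° Ω.
Step 4 — Source phasor: V = 42∠-41.0° V = 31.7 - j27.55 V.
Step 5 — Ohm's law: I = V / Z_total = (31.7 - j27.55) / (1170 - j25.85) = 0.0276 - j0.02294 A.
Step 6 — Convert to polar: |I| = 0.03589 A, ∠I = -39.7°.

I = 0.03589∠-39.7° A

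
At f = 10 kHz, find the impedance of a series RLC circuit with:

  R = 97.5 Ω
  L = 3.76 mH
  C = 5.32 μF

Step 1 — Angular frequency: ω = 2π·f = 2π·1e+04 = 6.283e+04 rad/s.
Step 2 — Component impedances:
  R: Z = R = 97.5 Ω
  L: Z = jωL = j·6.283e+04·0.00376 = 0 + j236.2 Ω
  C: Z = 1/(jωC) = -j/(ω·C) = 0 - j2.992 Ω
Step 3 — Series combination: Z_total = R + L + C = 97.5 + j233.3 Ω = 252.8∠67.3° Ω.

Z = 97.5 + j233.3 Ω = 252.8∠67.3° Ω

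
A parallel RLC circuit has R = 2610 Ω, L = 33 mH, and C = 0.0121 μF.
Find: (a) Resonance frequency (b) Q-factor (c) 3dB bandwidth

Step 1 — Resonance: ω₀ = 1/√(LC) = 1/√(0.033·1.21e-08) = 5.004e+04 rad/s.
Step 2 — f₀ = ω₀/(2π) = 7965 Hz.
Step 3 — Parallel Q: Q = R/(ω₀L) = 2610/(5.004e+04·0.033) = 1.58.
Step 4 — Bandwidth: Δω = ω₀/Q = 3.166e+04 rad/s; BW = Δω/(2π) = 5040 Hz.

(a) f₀ = 7965 Hz  (b) Q = 1.58  (c) BW = 5040 Hz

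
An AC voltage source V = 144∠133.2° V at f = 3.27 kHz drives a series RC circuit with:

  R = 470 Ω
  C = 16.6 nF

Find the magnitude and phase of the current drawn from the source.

Step 1 — Angular frequency: ω = 2π·f = 2π·3270 = 2.055e+04 rad/s.
Step 2 — Component impedances:
  R: Z = R = 470 Ω
  C: Z = 1/(jωC) = -j/(ω·C) = 0 - j2932 Ω
Step 3 — Series combination: Z_total = R + C = 470 - j2932 Ω = 2969∠-80.9° Ω.
Step 4 — Source phasor: V = 144∠133.2° V = -98.57 + j105 V.
Step 5 — Ohm's law: I = V / Z_total = (-98.57 + j105) / (470 - j2932) = -0.04016 - j0.02718 A.
Step 6 — Convert to polar: |I| = 0.04849 A, ∠I = -145.9°.

I = 0.04849∠-145.9° A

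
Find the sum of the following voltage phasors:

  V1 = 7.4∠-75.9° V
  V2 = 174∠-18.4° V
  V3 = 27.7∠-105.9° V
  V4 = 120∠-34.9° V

Step 1 — Convert each phasor to rectangular form:
  V1 = 7.4·(cos(-75.9°) + j·sin(-75.9°)) = 1.803 - j7.177 V
  V2 = 174·(cos(-18.4°) + j·sin(-18.4°)) = 165.1 - j54.92 V
  V3 = 27.7·(cos(-105.9°) + j·sin(-105.9°)) = -7.589 - j26.64 V
  V4 = 120·(cos(-34.9°) + j·sin(-34.9°)) = 98.42 - j68.66 V
Step 2 — Sum components: V_total = 257.7 - j157.4 V.
Step 3 — Convert to polar: |V_total| = 302 V, ∠V_total = -31.4°.

V_total = 302∠-31.4° V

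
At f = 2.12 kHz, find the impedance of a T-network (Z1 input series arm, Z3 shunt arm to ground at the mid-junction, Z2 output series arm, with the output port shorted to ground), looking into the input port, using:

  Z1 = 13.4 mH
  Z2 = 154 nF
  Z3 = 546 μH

Step 1 — Angular frequency: ω = 2π·f = 2π·2120 = 1.332e+04 rad/s.
Step 2 — Component impedances:
  Z1: Z = jωL = j·1.332e+04·0.0134 = 0 + j178.5 Ω
  Z2: Z = 1/(jωC) = -j/(ω·C) = 0 - j487.5 Ω
  Z3: Z = jωL = j·1.332e+04·0.000546 = 0 + j7.273 Ω
Step 3 — With the output port shorted to ground, the output series arm Z2 runs from the junction to ground; the shunt arm Z3 also runs from the junction to ground. They appear in parallel: Z3 || Z2 = 0 + j7.383 Ω.
Step 4 — Series with input arm Z1: Z_in = Z1 + (Z3 || Z2) = 0 + j185.9 Ω = 185.9∠90.0° Ω.

Z = 0 + j185.9 Ω = 185.9∠90.0° Ω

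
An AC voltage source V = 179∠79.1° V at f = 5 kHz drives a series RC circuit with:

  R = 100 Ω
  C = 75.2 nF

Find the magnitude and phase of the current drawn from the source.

Step 1 — Angular frequency: ω = 2π·f = 2π·5000 = 3.142e+04 rad/s.
Step 2 — Component impedances:
  R: Z = R = 100 Ω
  C: Z = 1/(jωC) = -j/(ω·C) = 0 - j423.3 Ω
Step 3 — Series combination: Z_total = R + C = 100 - j423.3 Ω = 434.9∠-76.7° Ω.
Step 4 — Source phasor: V = 179∠79.1° V = 33.85 + j175.8 V.
Step 5 — Ohm's law: I = V / Z_total = (33.85 + j175.8) / (100 - j423.3) = -0.3754 + j0.1687 A.
Step 6 — Convert to polar: |I| = 0.4116 A, ∠I = 155.8°.

I = 0.4116∠155.8° A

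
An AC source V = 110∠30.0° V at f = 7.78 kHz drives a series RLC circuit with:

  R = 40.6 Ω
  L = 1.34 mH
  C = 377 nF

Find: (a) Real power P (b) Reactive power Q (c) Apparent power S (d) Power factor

Step 1 — Angular frequency: ω = 2π·f = 2π·7780 = 4.888e+04 rad/s.
Step 2 — Component impedances:
  R: Z = R = 40.6 Ω
  L: Z = jωL = j·4.888e+04·0.00134 = 0 + j65.5 Ω
  C: Z = 1/(jωC) = -j/(ω·C) = 0 - j54.26 Ω
Step 3 — Series combination: Z_total = R + L + C = 40.6 + j11.24 Ω = 42.13∠15.5° Ω.
Step 4 — Source phasor: V = 110∠30.0° V = 95.26 + j55 V.
Step 5 — Current: I = V / Z = 2.528 + j0.6548 A = 2.611∠14.5° A.
Step 6 — Complex power: S = V·I* = 276.8 + j76.64 VA.
Step 7 — Real power: P = Re(S) = 276.8 W.
Step 8 — Reactive power: Q = Im(S) = 76.64 VAR.
Step 9 — Apparent power: |S| = 287.2 VA.
Step 10 — Power factor: PF = P/|S| = 0.9637 (lagging).

(a) P = 276.8 W  (b) Q = 76.64 VAR  (c) S = 287.2 VA  (d) PF = 0.9637 (lagging)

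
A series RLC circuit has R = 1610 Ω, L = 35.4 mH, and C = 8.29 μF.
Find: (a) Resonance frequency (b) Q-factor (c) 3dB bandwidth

Step 1 — Resonance condition Im(Z)=0 gives ω₀ = 1/√(LC).
Step 2 — ω₀ = 1/√(0.0354·8.29e-06) = 1846 rad/s.
Step 3 — f₀ = ω₀/(2π) = 293.8 Hz.
Step 4 — Series Q: Q = ω₀L/R = 1846·0.0354/1610 = 0.04059.
Step 5 — 3dB bandwidth: Δω = ω₀/Q = 4.548e+04 rad/s; BW = Δω/(2π) = 7238 Hz.

(a) f₀ = 293.8 Hz  (b) Q = 0.04059  (c) BW = 7238 Hz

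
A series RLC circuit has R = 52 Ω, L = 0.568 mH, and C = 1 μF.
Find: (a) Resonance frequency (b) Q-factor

Step 1 — Resonance condition Im(Z)=0 gives ω₀ = 1/√(LC).
Step 2 — ω₀ = 1/√(0.000568·1e-06) = 4.196e+04 rad/s.
Step 3 — f₀ = ω₀/(2π) = 6678 Hz.
Step 4 — Series Q: Q = ω₀L/R = 4.196e+04·0.000568/52 = 0.4583.

(a) f₀ = 6678 Hz  (b) Q = 0.4583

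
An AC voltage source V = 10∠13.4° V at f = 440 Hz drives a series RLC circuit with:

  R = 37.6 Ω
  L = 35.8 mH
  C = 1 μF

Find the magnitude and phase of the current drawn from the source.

Step 1 — Angular frequency: ω = 2π·f = 2π·440 = 2765 rad/s.
Step 2 — Component impedances:
  R: Z = R = 37.6 Ω
  L: Z = jωL = j·2765·0.0358 = 0 + j98.97 Ω
  C: Z = 1/(jωC) = -j/(ω·C) = 0 - j361.7 Ω
Step 3 — Series combination: Z_total = R + L + C = 37.6 - j262.7 Ω = 265.4∠-81.9° Ω.
Step 4 — Source phasor: V = 10∠13.4° V = 9.728 + j2.317 V.
Step 5 — Ohm's law: I = V / Z_total = (9.728 + j2.317) / (37.6 - j262.7) = -0.003451 + j0.03752 A.
Step 6 — Convert to polar: |I| = 0.03768 A, ∠I = 95.3°.

I = 0.03768∠95.3° A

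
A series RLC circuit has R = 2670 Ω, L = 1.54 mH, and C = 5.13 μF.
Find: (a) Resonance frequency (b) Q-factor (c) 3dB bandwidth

Step 1 — Resonance: ω₀ = 1/√(LC) = 1/√(0.00154·5.13e-06) = 1.125e+04 rad/s.
Step 2 — f₀ = ω₀/(2π) = 1791 Hz.
Step 3 — Series Q: Q = ω₀L/R = 1.125e+04·0.00154/2670 = 0.006489.
Step 4 — Bandwidth: Δω = ω₀/Q = 1.734e+06 rad/s; BW = Δω/(2π) = 2.759e+05 Hz.

(a) f₀ = 1791 Hz  (b) Q = 0.006489  (c) BW = 2.759e+05 Hz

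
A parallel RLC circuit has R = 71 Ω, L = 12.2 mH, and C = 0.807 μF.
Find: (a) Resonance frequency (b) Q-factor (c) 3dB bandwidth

Step 1 — Resonance: ω₀ = 1/√(LC) = 1/√(0.0122·8.07e-07) = 1.008e+04 rad/s.
Step 2 — f₀ = ω₀/(2π) = 1604 Hz.
Step 3 — Parallel Q: Q = R/(ω₀L) = 71/(1.008e+04·0.0122) = 0.5775.
Step 4 — Bandwidth: Δω = ω₀/Q = 1.745e+04 rad/s; BW = Δω/(2π) = 2778 Hz.

(a) f₀ = 1604 Hz  (b) Q = 0.5775  (c) BW = 2778 Hz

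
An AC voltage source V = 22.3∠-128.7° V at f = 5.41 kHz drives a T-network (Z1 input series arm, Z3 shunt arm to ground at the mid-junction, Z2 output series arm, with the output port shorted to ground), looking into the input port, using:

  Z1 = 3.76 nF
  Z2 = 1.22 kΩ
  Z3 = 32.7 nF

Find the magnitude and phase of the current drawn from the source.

Step 1 — Angular frequency: ω = 2π·f = 2π·5410 = 3.399e+04 rad/s.
Step 2 — Component impedances:
  Z1: Z = 1/(jωC) = -j/(ω·C) = 0 - j7824 Ω
  Z2: Z = R = 1220 Ω
  Z3: Z = 1/(jωC) = -j/(ω·C) = 0 - j899.7 Ω
Step 3 — With the output port shorted to ground, the output series arm Z2 runs from the junction to ground; the shunt arm Z3 also runs from the junction to ground. They appear in parallel: Z3 || Z2 = 429.7 - j582.8 Ω.
Step 4 — Series with input arm Z1: Z_in = Z1 + (Z3 || Z2) = 429.7 - j8407 Ω = 8418∠-87.1° Ω.
Step 5 — Source phasor: V = 22.3∠-128.7° V = -13.94 - j17.4 V.
Step 6 — Ohm's law: I = V / Z_total = (-13.94 - j17.4) / (429.7 - j8407) = 0.00198 - j0.00176 A.
Step 7 — Convert to polar: |I| = 0.002649 A, ∠I = -41.6°.

I = 0.002649∠-41.6° A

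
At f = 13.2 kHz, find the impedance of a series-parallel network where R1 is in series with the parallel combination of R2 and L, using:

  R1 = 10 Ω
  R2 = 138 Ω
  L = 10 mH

Step 1 — Angular frequency: ω = 2π·f = 2π·1.32e+04 = 8.294e+04 rad/s.
Step 2 — Component impedances:
  R1: Z = R = 10 Ω
  R2: Z = R = 138 Ω
  L: Z = jωL = j·8.294e+04·0.01 = 0 + j829.4 Ω
Step 3 — Parallel branch: R2 || L = 1/(1/R2 + 1/L) = 134.3 + j22.34 Ω.
Step 4 — Series with R1: Z_total = R1 + (R2 || L) = 144.3 + j22.34 Ω = 146∠8.8° Ω.

Z = 144.3 + j22.34 Ω = 146∠8.8° Ω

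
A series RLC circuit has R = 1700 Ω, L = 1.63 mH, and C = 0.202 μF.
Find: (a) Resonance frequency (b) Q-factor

Step 1 — Resonance condition Im(Z)=0 gives ω₀ = 1/√(LC).
Step 2 — ω₀ = 1/√(0.00163·2.02e-07) = 5.511e+04 rad/s.
Step 3 — f₀ = ω₀/(2π) = 8771 Hz.
Step 4 — Series Q: Q = ω₀L/R = 5.511e+04·0.00163/1700 = 0.05284.

(a) f₀ = 8771 Hz  (b) Q = 0.05284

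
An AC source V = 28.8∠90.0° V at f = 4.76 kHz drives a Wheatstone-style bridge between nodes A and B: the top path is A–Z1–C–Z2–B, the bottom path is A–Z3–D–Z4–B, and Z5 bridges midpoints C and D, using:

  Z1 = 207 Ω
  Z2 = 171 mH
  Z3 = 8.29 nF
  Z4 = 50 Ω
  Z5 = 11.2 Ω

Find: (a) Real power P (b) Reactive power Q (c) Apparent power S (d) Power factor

Step 1 — Angular frequency: ω = 2π·f = 2π·4760 = 2.991e+04 rad/s.
Step 2 — Component impedances:
  Z1: Z = R = 207 Ω
  Z2: Z = jωL = j·2.991e+04·0.171 = 0 + j5114 Ω
  Z3: Z = 1/(jωC) = -j/(ω·C) = 0 - j4033 Ω
  Z4: Z = R = 50 Ω
  Z5: Z = R = 11.2 Ω
Step 3 — Bridge requires nodal analysis (the Z5 bridge couples midpoints C and D, so the two paths cannot be reduced to a simple series/parallel combination). Setting node B to ground and injecting 1 A at node A, the 3-node admittance system at A, C, D solves to V_A = Z_AB = 267.6 - j11.04 Ω = 267.8∠-2.4° Ω.
Step 4 — Source phasor: V = 28.8∠90.0° V = 0 + j28.8 V.
Step 5 — Current: I = V / Z = -0.004433 + j0.1075 A = 0.1075∠92.4° A.
Step 6 — Complex power: S = V·I* = 3.095 - j0.1277 VA.
Step 7 — Real power: P = Re(S) = 3.095 W.
Step 8 — Reactive power: Q = Im(S) = -0.1277 VAR.
Step 9 — Apparent power: |S| = 3.097 VA.
Step 10 — Power factor: PF = P/|S| = 0.9992 (leading).

(a) P = 3.095 W  (b) Q = -0.1277 VAR  (c) S = 3.097 VA  (d) PF = 0.9992 (leading)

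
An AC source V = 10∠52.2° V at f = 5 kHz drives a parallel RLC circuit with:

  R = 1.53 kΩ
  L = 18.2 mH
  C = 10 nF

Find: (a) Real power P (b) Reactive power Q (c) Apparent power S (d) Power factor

Step 1 — Angular frequency: ω = 2π·f = 2π·5000 = 3.142e+04 rad/s.
Step 2 — Component impedances:
  R: Z = R = 1530 Ω
  L: Z = jωL = j·3.142e+04·0.0182 = 0 + j571.8 Ω
  C: Z = 1/(jωC) = -j/(ω·C) = 0 - j3183 Ω
Step 3 — Parallel combination: 1/Z_total = 1/R + 1/L + 1/C; Z_total = 262.9 + j577.2 Ω = 634.3∠65.5° Ω.
Step 4 — Source phasor: V = 10∠52.2° V = 6.129 + j7.902 V.
Step 5 — Current: I = V / Z = 0.01534 - j0.00363 A = 0.01577∠-13.3° A.
Step 6 — Complex power: S = V·I* = 0.06536 + j0.1435 VA.
Step 7 — Real power: P = Re(S) = 0.06536 W.
Step 8 — Reactive power: Q = Im(S) = 0.1435 VAR.
Step 9 — Apparent power: |S| = 0.1577 VA.
Step 10 — Power factor: PF = P/|S| = 0.4145 (lagging).

(a) P = 0.06536 W  (b) Q = 0.1435 VAR  (c) S = 0.1577 VA  (d) PF = 0.4145 (lagging)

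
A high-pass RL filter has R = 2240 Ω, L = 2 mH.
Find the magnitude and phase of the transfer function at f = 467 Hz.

Step 1 — Angular frequency: ω = 2π·467 = 2934 rad/s.
Step 2 — Transfer function: H(jω) = jωL/(R + jωL).
Step 3 — Numerator jωL = j·5.868; denominator R + jωL = 2240 + j5.868.
Step 4 — H = 6.864e-06 + j0.00262.
Step 5 — Magnitude: |H| = 0.00262 (-51.6 dB); phase: φ = 89.8°.

|H| = 0.00262 (-51.6 dB), φ = 89.8°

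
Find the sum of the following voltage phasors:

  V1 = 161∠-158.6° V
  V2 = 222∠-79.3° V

Step 1 — Convert each phasor to rectangular form:
  V1 = 161·(cos(-158.6°) + j·sin(-158.6°)) = -149.9 - j58.75 V
  V2 = 222·(cos(-79.3°) + j·sin(-79.3°)) = 41.22 - j218.1 V
Step 2 — Sum components: V_total = -108.7 - j276.9 V.
Step 3 — Convert to polar: |V_total| = 297.5 V, ∠V_total = -111.4°.

V_total = 297.5∠-111.4° V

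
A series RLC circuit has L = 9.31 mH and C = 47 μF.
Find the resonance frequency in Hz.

Step 1 — Resonance condition Im(Z)=0 gives ω₀ = 1/√(LC).
Step 2 — ω₀ = 1/√(0.00931·4.7e-05) = 1512 rad/s.
Step 3 — f₀ = ω₀/(2π) = 240.6 Hz.

f₀ = 240.6 Hz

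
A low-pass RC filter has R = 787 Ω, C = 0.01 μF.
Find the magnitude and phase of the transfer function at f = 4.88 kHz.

Step 1 — Angular frequency: ω = 2π·4880 = 3.066e+04 rad/s.
Step 2 — Transfer function: H(jω) = 1/(1 + jωRC).
Step 3 — Denominator: 1 + jωRC = 1 + j·3.066e+04·787·1e-08 = 1 + j0.2413.
Step 4 — H = 0.945 - j0.228.
Step 5 — Magnitude: |H| = 0.9721 (-0.2 dB); phase: φ = -13.6°.

|H| = 0.9721 (-0.2 dB), φ = -13.6°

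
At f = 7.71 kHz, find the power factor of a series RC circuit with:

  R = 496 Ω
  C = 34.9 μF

Step 1 — Angular frequency: ω = 2π·f = 2π·7710 = 4.844e+04 rad/s.
Step 2 — Component impedances:
  R: Z = R = 496 Ω
  C: Z = 1/(jωC) = -j/(ω·C) = 0 - j0.5915 Ω
Step 3 — Series combination: Z_total = R + C = 496 - j0.5915 Ω = 496∠-0.1° Ω.
Step 4 — Power factor: PF = cos(φ) = Re(Z)/|Z| = 496/496 = 1.
Step 5 — Type: Im(Z) = -0.5915 ⇒ leading (phase φ = -0.1°).

PF = 1 (leading, φ = -0.1°)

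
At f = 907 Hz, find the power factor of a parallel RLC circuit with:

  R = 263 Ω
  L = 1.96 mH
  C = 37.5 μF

Step 1 — Angular frequency: ω = 2π·f = 2π·907 = 5699 rad/s.
Step 2 — Component impedances:
  R: Z = R = 263 Ω
  L: Z = jωL = j·5699·0.00196 = 0 + j11.17 Ω
  C: Z = 1/(jωC) = -j/(ω·C) = 0 - j4.679 Ω
Step 3 — Parallel combination: 1/Z_total = 1/R + 1/L + 1/C; Z_total = 0.2463 - j8.045 Ω = 8.049∠-88.2° Ω.
Step 4 — Power factor: PF = cos(φ) = Re(Z)/|Z| = 0.2463/8.049 = 0.0306.
Step 5 — Type: Im(Z) = -8.045 ⇒ leading (phase φ = -88.2°).

PF = 0.0306 (leading, φ = -88.2°)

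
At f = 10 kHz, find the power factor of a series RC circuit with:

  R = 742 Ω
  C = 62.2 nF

Step 1 — Angular frequency: ω = 2π·f = 2π·1e+04 = 6.283e+04 rad/s.
Step 2 — Component impedances:
  R: Z = R = 742 Ω
  C: Z = 1/(jωC) = -j/(ω·C) = 0 - j255.9 Ω
Step 3 — Series combination: Z_total = R + C = 742 - j255.9 Ω = 784.9∠-19.0° Ω.
Step 4 — Power factor: PF = cos(φ) = Re(Z)/|Z| = 742/784.88 = 0.9454.
Step 5 — Type: Im(Z) = -255.9 ⇒ leading (phase φ = -19.0°).

PF = 0.9454 (leading, φ = -19.0°)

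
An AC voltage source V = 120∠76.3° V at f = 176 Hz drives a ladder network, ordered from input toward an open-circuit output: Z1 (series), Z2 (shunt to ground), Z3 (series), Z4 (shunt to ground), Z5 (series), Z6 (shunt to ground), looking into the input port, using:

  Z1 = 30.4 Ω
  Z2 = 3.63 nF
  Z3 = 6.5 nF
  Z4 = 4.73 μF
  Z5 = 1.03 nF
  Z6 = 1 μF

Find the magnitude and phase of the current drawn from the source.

Step 1 — Angular frequency: ω = 2π·f = 2π·176 = 1106 rad/s.
Step 2 — Component impedances:
  Z1: Z = R = 30.4 Ω
  Z2: Z = 1/(jωC) = -j/(ω·C) = 0 - j2.491e+05 Ω
  Z3: Z = 1/(jωC) = -j/(ω·C) = 0 - j1.391e+05 Ω
  Z4: Z = 1/(jωC) = -j/(ω·C) = 0 - j191.2 Ω
  Z5: Z = 1/(jωC) = -j/(ω·C) = 0 - j8.78e+05 Ω
  Z6: Z = 1/(jωC) = -j/(ω·C) = 0 - j904.3 Ω
Step 3 — Ladder network (open output): work backward from the far end, alternating series and parallel combinations. Z_in = 30.4 - j8.935e+04 Ω = 8.935e+04∠-90.0° Ω.
Step 4 — Source phasor: V = 120∠76.3° V = 28.42 + j116.6 V.
Step 5 — Ohm's law: I = V / Z_total = (28.42 + j116.6) / (30.4 - j8.935e+04) = -0.001305 + j0.0003185 A.
Step 6 — Convert to polar: |I| = 0.001343 A, ∠I = 166.3°.

I = 0.001343∠166.3° A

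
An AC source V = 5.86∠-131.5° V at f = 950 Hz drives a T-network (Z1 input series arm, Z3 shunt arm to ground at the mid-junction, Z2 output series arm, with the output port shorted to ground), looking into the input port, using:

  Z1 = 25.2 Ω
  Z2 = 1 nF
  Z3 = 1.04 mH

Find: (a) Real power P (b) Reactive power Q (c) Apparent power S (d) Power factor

Step 1 — Angular frequency: ω = 2π·f = 2π·950 = 5969 rad/s.
Step 2 — Component impedances:
  Z1: Z = R = 25.2 Ω
  Z2: Z = 1/(jωC) = -j/(ω·C) = 0 - j1.675e+05 Ω
  Z3: Z = jωL = j·5969·0.00104 = 0 + j6.208 Ω
Step 3 — With the output port shorted to ground, the output series arm Z2 runs from the junction to ground; the shunt arm Z3 also runs from the junction to ground. They appear in parallel: Z3 || Z2 = 0 + j6.208 Ω.
Step 4 — Series with input arm Z1: Z_in = Z1 + (Z3 || Z2) = 25.2 + j6.208 Ω = 25.95∠13.8° Ω.
Step 5 — Source phasor: V = 5.86∠-131.5° V = -3.883 - j4.389 V.
Step 6 — Current: I = V / Z = -0.1857 - j0.1284 A = 0.2258∠-145.3° A.
Step 7 — Complex power: S = V·I* = 1.285 + j0.3165 VA.
Step 8 — Real power: P = Re(S) = 1.285 W.
Step 9 — Reactive power: Q = Im(S) = 0.3165 VAR.
Step 10 — Apparent power: |S| = 1.323 VA.
Step 11 — Power factor: PF = P/|S| = 0.971 (lagging).

(a) P = 1.285 W  (b) Q = 0.3165 VAR  (c) S = 1.323 VA  (d) PF = 0.971 (lagging)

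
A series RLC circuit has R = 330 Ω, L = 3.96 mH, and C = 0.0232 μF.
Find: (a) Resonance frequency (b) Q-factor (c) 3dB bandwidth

Step 1 — Resonance condition Im(Z)=0 gives ω₀ = 1/√(LC).
Step 2 — ω₀ = 1/√(0.00396·2.32e-08) = 1.043e+05 rad/s.
Step 3 — f₀ = ω₀/(2π) = 1.66e+04 Hz.
Step 4 — Series Q: Q = ω₀L/R = 1.043e+05·0.00396/330 = 1.252.
Step 5 — 3dB bandwidth: Δω = ω₀/Q = 8.333e+04 rad/s; BW = Δω/(2π) = 1.326e+04 Hz.

(a) f₀ = 1.66e+04 Hz  (b) Q = 1.252  (c) BW = 1.326e+04 Hz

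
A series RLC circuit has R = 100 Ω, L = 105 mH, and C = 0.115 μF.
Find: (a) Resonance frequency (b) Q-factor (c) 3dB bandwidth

Step 1 — Resonance: ω₀ = 1/√(LC) = 1/√(0.105·1.15e-07) = 9100 rad/s.
Step 2 — f₀ = ω₀/(2π) = 1448 Hz.
Step 3 — Series Q: Q = ω₀L/R = 9100·0.105/100 = 9.555.
Step 4 — Bandwidth: Δω = ω₀/Q = 952.4 rad/s; BW = Δω/(2π) = 151.6 Hz.

(a) f₀ = 1448 Hz  (b) Q = 9.555  (c) BW = 151.6 Hz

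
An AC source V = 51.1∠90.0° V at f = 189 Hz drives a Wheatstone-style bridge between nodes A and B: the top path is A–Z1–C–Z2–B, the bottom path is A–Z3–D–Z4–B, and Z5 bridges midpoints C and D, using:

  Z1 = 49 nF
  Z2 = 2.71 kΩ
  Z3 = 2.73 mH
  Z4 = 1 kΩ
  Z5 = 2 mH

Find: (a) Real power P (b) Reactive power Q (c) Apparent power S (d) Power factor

Step 1 — Angular frequency: ω = 2π·f = 2π·189 = 1188 rad/s.
Step 2 — Component impedances:
  Z1: Z = 1/(jωC) = -j/(ω·C) = 0 - j1.719e+04 Ω
  Z2: Z = R = 2710 Ω
  Z3: Z = jωL = j·1188·0.00273 = 0 + j3.242 Ω
  Z4: Z = R = 1000 Ω
  Z5: Z = jωL = j·1188·0.002 = 0 + j2.375 Ω
Step 3 — Bridge requires nodal analysis (the Z5 bridge couples midpoints C and D, so the two paths cannot be reduced to a simple series/parallel combination). Setting node B to ground and injecting 1 A at node A, the 3-node admittance system at A, C, D solves to V_A = Z_AB = 730.5 + j3.415 Ω = 730.5∠0.3° Ω.
Step 4 — Source phasor: V = 51.1∠90.0° V = 0 + j51.1 V.
Step 5 — Current: I = V / Z = 0.0003271 + j0.06995 A = 0.06996∠89.7° A.
Step 6 — Complex power: S = V·I* = 3.575 + j0.01671 VA.
Step 7 — Real power: P = Re(S) = 3.575 W.
Step 8 — Reactive power: Q = Im(S) = 0.01671 VAR.
Step 9 — Apparent power: |S| = 3.575 VA.
Step 10 — Power factor: PF = P/|S| = 1 (lagging).

(a) P = 3.575 W  (b) Q = 0.01671 VAR  (c) S = 3.575 VA  (d) PF = 1 (lagging)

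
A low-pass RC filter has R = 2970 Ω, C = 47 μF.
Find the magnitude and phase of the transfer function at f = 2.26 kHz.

Step 1 — Angular frequency: ω = 2π·2260 = 1.42e+04 rad/s.
Step 2 — Transfer function: H(jω) = 1/(1 + jωRC).
Step 3 — Denominator: 1 + jωRC = 1 + j·1.42e+04·2970·4.7e-05 = 1 + j1982.
Step 4 — H = 2.545e-07 - j0.0005045.
Step 5 — Magnitude: |H| = 0.0005045 (-65.9 dB); phase: φ = -90.0°.

|H| = 0.0005045 (-65.9 dB), φ = -90.0°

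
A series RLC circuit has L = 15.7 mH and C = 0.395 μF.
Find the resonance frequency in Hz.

Step 1 — Resonance condition Im(Z)=0 gives ω₀ = 1/√(LC).
Step 2 — ω₀ = 1/√(0.0157·3.95e-07) = 1.27e+04 rad/s.
Step 3 — f₀ = ω₀/(2π) = 2021 Hz.

f₀ = 2021 Hz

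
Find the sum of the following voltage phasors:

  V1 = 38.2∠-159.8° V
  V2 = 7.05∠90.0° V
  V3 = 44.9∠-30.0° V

Step 1 — Convert each phasor to rectangular form:
  V1 = 38.2·(cos(-159.8°) + j·sin(-159.8°)) = -35.85 - j13.19 V
  V2 = 7.05·(cos(90.0°) + j·sin(90.0°)) = 0 + j7.05 V
  V3 = 44.9·(cos(-30.0°) + j·sin(-30.0°)) = 38.88 - j22.45 V
Step 2 — Sum components: V_total = 3.034 - j28.59 V.
Step 3 — Convert to polar: |V_total| = 28.75 V, ∠V_total = -83.9°.

V_total = 28.75∠-83.9° V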